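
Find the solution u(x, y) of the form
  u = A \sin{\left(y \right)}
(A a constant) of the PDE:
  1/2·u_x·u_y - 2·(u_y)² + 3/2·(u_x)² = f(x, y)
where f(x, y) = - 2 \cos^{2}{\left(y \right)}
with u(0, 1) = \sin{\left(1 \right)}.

Answer: u(x, y) = \sin{\left(y \right)}

Derivation:
Substitute the ansatz u = A \sin{\left(y \right)} into the left-hand side.
Derivatives of the ansatz:
  u_x = 0
  u_y = A \cos{\left(y \right)}
Term by term:
  1/2·u_x·u_y = 0
  -2·(u_y)² = - 2 A^{2} \cos^{2}{\left(y \right)}
  3/2·(u_x)² = 0
So the left-hand side equals
  - 2 A^{2} \cos^{2}{\left(y \right)}
This must equal f(x, y) = - 2 \cos^{2}{\left(y \right)} identically.
Matching coefficients of the independent functions:
  [\cos^{2}{\left(y \right)}]:  - 2 A^{2} = -2
These equations allow (A) = (-1) or (1).
Impose the point condition(s):
  u(0, 1) = \sin{\left(1 \right)}  ⟹  A \sin{\left(1 \right)} = \sin{\left(1 \right)}
Only A = 1 satisfies everything.
Hence u(x, y) = \sin{\left(y \right)}.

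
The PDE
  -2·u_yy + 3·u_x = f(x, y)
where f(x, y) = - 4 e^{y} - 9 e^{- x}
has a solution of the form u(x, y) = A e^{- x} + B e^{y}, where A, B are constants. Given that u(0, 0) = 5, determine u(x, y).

Substitute the ansatz u = A e^{- x} + B e^{y} into the left-hand side.
Derivatives of the ansatz:
  u_yy = B e^{y}
  u_x = - A e^{- x}
Term by term:
  -2·u_yy = - 2 B e^{y}
  3·u_x = - 3 A e^{- x}
So the left-hand side equals
  - 3 A e^{- x} - 2 B e^{y}
This must equal f(x, y) = - 4 e^{y} - 9 e^{- x} identically.
Matching coefficients of the independent functions:
  [e^{- x}]:  - 3 A = -9
  [e^{y}]:  - 2 B = -4
Solving: A = 3, B = 2.
Check against the point condition:
  u(0, 0) = 5  ⟹  A + B = 5  ✓
Hence u(x, y) = 2 e^{y} + 3 e^{- x}.

Answer: u(x, y) = 2 e^{y} + 3 e^{- x}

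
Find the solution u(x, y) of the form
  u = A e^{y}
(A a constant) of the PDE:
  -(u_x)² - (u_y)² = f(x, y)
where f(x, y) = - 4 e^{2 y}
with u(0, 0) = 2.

Substitute the ansatz u = A e^{y} into the left-hand side.
Derivatives of the ansatz:
  u_x = 0
  u_y = A e^{y}
Term by term:
  -(u_x)² = 0
  -(u_y)² = - A^{2} e^{2 y}
So the left-hand side equals
  - A^{2} e^{2 y}
This must equal f(x, y) = - 4 e^{2 y} identically.
Matching coefficients of the independent functions:
  [e^{2 y}]:  - A^{2} = -4
These equations allow (A) = (-2) or (2).
Impose the point condition(s):
  u(0, 0) = 2  ⟹  A = 2
Only A = 2 satisfies everything.
Hence u(x, y) = 2 e^{y}.

Answer: u(x, y) = 2 e^{y}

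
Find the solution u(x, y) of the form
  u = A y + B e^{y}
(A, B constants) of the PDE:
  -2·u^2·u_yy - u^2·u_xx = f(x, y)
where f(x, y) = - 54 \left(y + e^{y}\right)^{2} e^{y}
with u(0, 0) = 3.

Substitute the ansatz u = A y + B e^{y} into the left-hand side.
Derivatives of the ansatz:
  u_yy = B e^{y}
  u_xx = 0
Term by term:
  -2·u^2·u_yy = - 2 A^{2} B y^{2} e^{y} - 4 A B^{2} y e^{2 y} - 2 B^{3} e^{3 y}
  -u^2·u_xx = 0
So the left-hand side equals
  - 2 A^{2} B y^{2} e^{y} - 4 A B^{2} y e^{2 y} - 2 B^{3} e^{3 y}
This must equal f(x, y) identically; expanded, f = - 54 y^{2} e^{y} - 108 y e^{2 y} - 54 e^{3 y}.
Matching coefficients of the independent functions:
  [y e^{2 y}]:  - 4 A B^{2} = -108
  [y^{2} e^{y}]:  - 2 A^{2} B = -54
  [e^{3 y}]:  - 2 B^{3} = -54
Solving: A = 3, B = 3.
Check against the point condition:
  u(0, 0) = 3  ⟹  B = 3  ✓
Hence u(x, y) = 3 y + 3 e^{y}.

Answer: u(x, y) = 3 y + 3 e^{y}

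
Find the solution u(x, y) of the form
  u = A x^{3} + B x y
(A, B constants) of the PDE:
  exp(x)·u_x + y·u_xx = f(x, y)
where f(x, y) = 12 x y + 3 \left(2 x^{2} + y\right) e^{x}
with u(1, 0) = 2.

Substitute the ansatz u = A x^{3} + B x y into the left-hand side.
Derivatives of the ansatz:
  u_x = 3 A x^{2} + B y
  u_xx = 6 A x
Term by term:
  exp(x)·u_x = 3 A x^{2} e^{x} + B y e^{x}
  y·u_xx = 6 A x y
So the left-hand side equals
  3 A x^{2} e^{x} + 6 A x y + B y e^{x}
This must equal f(x, y) identically; expanded, f = 6 x^{2} e^{x} + 12 x y + 3 y e^{x}.
Matching coefficients of the independent functions:
  [x y]:  6 A = 12
  [x^{2} e^{x}]:  3 A = 6
  [y e^{x}]:  B = 3
Solving: A = 2, B = 3.
Check against the point condition:
  u(1, 0) = 2  ⟹  A = 2  ✓
Hence u(x, y) = 2 x^{3} + 3 x y.

Answer: u(x, y) = 2 x^{3} + 3 x y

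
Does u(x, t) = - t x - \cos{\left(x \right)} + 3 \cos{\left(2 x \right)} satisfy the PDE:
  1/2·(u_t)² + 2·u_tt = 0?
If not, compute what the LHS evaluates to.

Evaluate each term of the left-hand side for u = - t x - \cos{\left(x \right)} + 3 \cos{\left(2 x \right)}.
Derivatives:
  u_t = - x
  u_tt = 0
Terms:
  1/2·(u_t)² = \frac{x^{2}}{2}
  2·u_tt = 0
Sum: LHS = \frac{x^{2}}{2}
Given right-hand side: 0. Difference LHS − RHS = \frac{x^{2}}{2} ≠ 0, so u is not a solution.

Answer: No, the LHS evaluates to \frac{x^{2}}{2}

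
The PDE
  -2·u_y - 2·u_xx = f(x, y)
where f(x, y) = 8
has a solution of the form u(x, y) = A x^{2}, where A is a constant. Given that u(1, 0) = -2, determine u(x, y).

Substitute the ansatz u = A x^{2} into the left-hand side.
Derivatives of the ansatz:
  u_y = 0
  u_xx = 2 A
Term by term:
  -2·u_y = 0
  -2·u_xx = - 4 A
So the left-hand side equals
  - 4 A
This must equal f(x, y) = 8 identically.
Matching coefficients of the independent functions:
  [constant term]:  - 4 A = 8
Solving: A = -2.
Check against the point condition:
  u(1, 0) = -2  ⟹  A = -2  ✓
Hence u(x, y) = - 2 x^{2}.

Answer: u(x, y) = - 2 x^{2}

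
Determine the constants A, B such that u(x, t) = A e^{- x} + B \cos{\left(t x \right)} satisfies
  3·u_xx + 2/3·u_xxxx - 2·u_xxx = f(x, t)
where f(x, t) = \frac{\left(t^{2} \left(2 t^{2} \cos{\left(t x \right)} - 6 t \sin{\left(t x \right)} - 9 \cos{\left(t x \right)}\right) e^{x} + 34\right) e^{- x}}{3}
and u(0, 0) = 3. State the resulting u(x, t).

Substitute the ansatz u = A e^{- x} + B \cos{\left(t x \right)} into the left-hand side.
Derivatives of the ansatz:
  u_xx = A e^{- x} - B t^{2} \cos{\left(t x \right)}
  u_xxxx = A e^{- x} + B t^{4} \cos{\left(t x \right)}
  u_xxx = - A e^{- x} + B t^{3} \sin{\left(t x \right)}
Term by term:
  3·u_xx = 3 A e^{- x} - 3 B t^{2} \cos{\left(t x \right)}
  2/3·u_xxxx = \frac{2 A e^{- x}}{3} + \frac{2 B t^{4} \cos{\left(t x \right)}}{3}
  -2·u_xxx = 2 A e^{- x} - 2 B t^{3} \sin{\left(t x \right)}
So the left-hand side equals
  \frac{17 A e^{- x}}{3} + \frac{2 B t^{4} \cos{\left(t x \right)}}{3} - 2 B t^{3} \sin{\left(t x \right)} - 3 B t^{2} \cos{\left(t x \right)}
This must equal f(x, t) identically; expanded, f = \frac{2 t^{4} \cos{\left(t x \right)}}{3} - 2 t^{3} \sin{\left(t x \right)} - 3 t^{2} \cos{\left(t x \right)} + \frac{34 e^{- x}}{3}.
Matching coefficients of the independent functions:
  [t^{2} \cos{\left(t x \right)}]:  - 3 B = -3
  [t^{3} \sin{\left(t x \right)}]:  - 2 B = -2
  [t^{4} \cos{\left(t x \right)}]:  \frac{2 B}{3} = \frac{2}{3}
  [e^{- x}]:  \frac{17 A}{3} = \frac{34}{3}
Solving: A = 2, B = 1.
Check against the point condition:
  u(0, 0) = 3  ⟹  A + B = 3  ✓
Hence u(x, t) = \cos{\left(t x \right)} + 2 e^{- x}.

Answer: u(x, t) = \cos{\left(t x \right)} + 2 e^{- x}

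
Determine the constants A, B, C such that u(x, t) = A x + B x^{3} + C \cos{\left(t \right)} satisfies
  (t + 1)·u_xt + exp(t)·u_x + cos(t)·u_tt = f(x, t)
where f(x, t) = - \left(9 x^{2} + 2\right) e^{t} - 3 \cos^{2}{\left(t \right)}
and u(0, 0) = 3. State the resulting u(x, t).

Answer: u(x, t) = - 3 x^{3} - 2 x + 3 \cos{\left(t \right)}

Derivation:
Substitute the ansatz u = A x + B x^{3} + C \cos{\left(t \right)} into the left-hand side.
Derivatives of the ansatz:
  u_xt = 0
  u_x = A + 3 B x^{2}
  u_tt = - C \cos{\left(t \right)}
Term by term:
  (t + 1)·u_xt = 0
  exp(t)·u_x = A e^{t} + 3 B x^{2} e^{t}
  cos(t)·u_tt = - C \cos^{2}{\left(t \right)}
So the left-hand side equals
  A e^{t} + 3 B x^{2} e^{t} - C \cos^{2}{\left(t \right)}
This must equal f(x, t) identically; expanded, f = - 9 x^{2} e^{t} - 2 e^{t} - 3 \cos^{2}{\left(t \right)}.
Matching coefficients of the independent functions:
  [x^{2} e^{t}]:  3 B = -9
  [e^{t}]:  A = -2
  [\cos^{2}{\left(t \right)}]:  - C = -3
Solving: A = -2, B = -3, C = 3.
Check against the point condition:
  u(0, 0) = 3  ⟹  C = 3  ✓
Hence u(x, t) = - 3 x^{3} - 2 x + 3 \cos{\left(t \right)}.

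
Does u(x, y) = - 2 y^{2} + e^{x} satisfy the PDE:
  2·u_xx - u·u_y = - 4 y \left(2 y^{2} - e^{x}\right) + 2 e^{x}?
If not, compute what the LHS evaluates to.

Evaluate each term of the left-hand side for u = - 2 y^{2} + e^{x}.
Derivatives:
  u_xx = e^{x}
  u_y = - 4 y
Terms:
  2·u_xx = 2 e^{x}
  -u·u_y = 4 y \left(- 2 y^{2} + e^{x}\right)
Sum: LHS = - 4 y \left(2 y^{2} - e^{x}\right) + 2 e^{x}
This is exactly the given right-hand side, so u is a solution.

Answer: Yes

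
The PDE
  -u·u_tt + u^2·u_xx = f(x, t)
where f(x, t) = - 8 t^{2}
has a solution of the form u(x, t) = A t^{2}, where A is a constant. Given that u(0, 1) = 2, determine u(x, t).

Answer: u(x, t) = 2 t^{2}

Derivation:
Substitute the ansatz u = A t^{2} into the left-hand side.
Derivatives of the ansatz:
  u_tt = 2 A
  u_xx = 0
Term by term:
  -u·u_tt = - 2 A^{2} t^{2}
  u^2·u_xx = 0
So the left-hand side equals
  - 2 A^{2} t^{2}
This must equal f(x, t) = - 8 t^{2} identically.
Matching coefficients of the independent functions:
  [t^{2}]:  - 2 A^{2} = -8
These equations allow (A) = (-2) or (2).
Impose the point condition(s):
  u(0, 1) = 2  ⟹  A = 2
Only A = 2 satisfies everything.
Hence u(x, t) = 2 t^{2}.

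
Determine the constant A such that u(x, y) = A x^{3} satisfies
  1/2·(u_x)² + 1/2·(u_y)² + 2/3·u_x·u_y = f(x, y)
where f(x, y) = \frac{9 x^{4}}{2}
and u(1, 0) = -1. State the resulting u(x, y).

Substitute the ansatz u = A x^{3} into the left-hand side.
Derivatives of the ansatz:
  u_x = 3 A x^{2}
  u_y = 0
Term by term:
  1/2·(u_x)² = \frac{9 A^{2} x^{4}}{2}
  1/2·(u_y)² = 0
  2/3·u_x·u_y = 0
So the left-hand side equals
  \frac{9 A^{2} x^{4}}{2}
This must equal f(x, y) = \frac{9 x^{4}}{2} identically.
Matching coefficients of the independent functions:
  [x^{4}]:  \frac{9 A^{2}}{2} = \frac{9}{2}
These equations allow (A) = (-1) or (1).
Impose the point condition(s):
  u(1, 0) = -1  ⟹  A = -1
Only A = -1 satisfies everything.
Hence u(x, y) = - x^{3}.

Answer: u(x, y) = - x^{3}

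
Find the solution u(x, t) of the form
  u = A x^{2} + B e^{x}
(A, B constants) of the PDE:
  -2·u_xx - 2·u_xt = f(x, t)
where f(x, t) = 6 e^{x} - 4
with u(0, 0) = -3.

Substitute the ansatz u = A x^{2} + B e^{x} into the left-hand side.
Derivatives of the ansatz:
  u_xx = 2 A + B e^{x}
  u_xt = 0
Term by term:
  -2·u_xx = - 4 A - 2 B e^{x}
  -2·u_xt = 0
So the left-hand side equals
  - 4 A - 2 B e^{x}
This must equal f(x, t) = 6 e^{x} - 4 identically.
Matching coefficients of the independent functions:
  [constant term]:  - 4 A = -4
  [e^{x}]:  - 2 B = 6
Solving: A = 1, B = -3.
Check against the point condition:
  u(0, 0) = -3  ⟹  B = -3  ✓
Hence u(x, t) = x^{2} - 3 e^{x}.

Answer: u(x, t) = x^{2} - 3 e^{x}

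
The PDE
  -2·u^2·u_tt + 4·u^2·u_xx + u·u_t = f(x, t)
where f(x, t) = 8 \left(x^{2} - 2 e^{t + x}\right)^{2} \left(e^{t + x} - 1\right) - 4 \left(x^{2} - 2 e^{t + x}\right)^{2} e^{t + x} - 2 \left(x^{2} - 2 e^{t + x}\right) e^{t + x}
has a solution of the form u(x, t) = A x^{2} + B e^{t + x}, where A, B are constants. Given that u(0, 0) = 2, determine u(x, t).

Substitute the ansatz u = A x^{2} + B e^{t + x} into the left-hand side.
Derivatives of the ansatz:
  u_tt = B e^{t} e^{x}
  u_xx = 2 A + B e^{t} e^{x}
  u_t = B e^{t} e^{x}
Term by term:
  -2·u^2·u_tt = - 2 A^{2} B x^{4} e^{t} e^{x} - 4 A B^{2} x^{2} e^{2 t} e^{2 x} - 2 B^{3} e^{3 t} e^{3 x}
  4·u^2·u_xx = 8 A^{3} x^{4} + 4 A^{2} B x^{4} e^{t} e^{x} + 16 A^{2} B x^{2} e^{t} e^{x} + 8 A B^{2} x^{2} e^{2 t} e^{2 x} + 8 A B^{2} e^{2 t} e^{2 x} + 4 B^{3} e^{3 t} e^{3 x}
  u·u_t = A B x^{2} e^{t} e^{x} + B^{2} e^{2 t} e^{2 x}
So the left-hand side equals
  8 A^{3} x^{4} + 2 A^{2} B x^{4} e^{t} e^{x} + 16 A^{2} B x^{2} e^{t} e^{x} + 4 A B^{2} x^{2} e^{2 t} e^{2 x} + 8 A B^{2} e^{2 t} e^{2 x} + A B x^{2} e^{t} e^{x} + 2 B^{3} e^{3 t} e^{3 x} + B^{2} e^{2 t} e^{2 x}
This must equal f(x, t) identically; expanded, f = 4 x^{4} e^{t} e^{x} - 8 x^{4} - 16 x^{2} e^{2 t} e^{2 x} + 30 x^{2} e^{t} e^{x} + 16 e^{3 t} e^{3 x} - 28 e^{2 t} e^{2 x}.
Matching coefficients of the independent functions:
  [x^{4}]:  8 A^{3} = -8
  [e^{2 t} e^{2 x}]:  8 A B^{2} + B^{2} = -28
  [e^{3 t} e^{3 x}]:  2 B^{3} = 16
  [x^{2} e^{t} e^{x}]:  16 A^{2} B + A B = 30
  [x^{2} e^{2 t} e^{2 x}]:  4 A B^{2} = -16
  [x^{4} e^{t} e^{x}]:  2 A^{2} B = 4
Solving: A = -1, B = 2.
Check against the point condition:
  u(0, 0) = 2  ⟹  B = 2  ✓
Hence u(x, t) = - x^{2} + 2 e^{t + x}.

Answer: u(x, t) = - x^{2} + 2 e^{t + x}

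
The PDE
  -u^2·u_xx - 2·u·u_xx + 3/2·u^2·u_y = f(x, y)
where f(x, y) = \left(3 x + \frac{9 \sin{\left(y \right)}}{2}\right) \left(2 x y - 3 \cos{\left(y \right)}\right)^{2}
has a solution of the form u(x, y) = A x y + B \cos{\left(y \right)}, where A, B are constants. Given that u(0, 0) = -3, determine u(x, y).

Substitute the ansatz u = A x y + B \cos{\left(y \right)} into the left-hand side.
Derivatives of the ansatz:
  u_xx = 0
  u_y = A x - B \sin{\left(y \right)}
Term by term:
  -u^2·u_xx = 0
  -2·u·u_xx = 0
  3/2·u^2·u_y = \frac{3 A^{3} x^{3} y^{2}}{2} - \frac{3 A^{2} B x^{2} y^{2} \sin{\left(y \right)}}{2} + 3 A^{2} B x^{2} y \cos{\left(y \right)} - 3 A B^{2} x y \sin{\left(y \right)} \cos{\left(y \right)} + \frac{3 A B^{2} x \cos^{2}{\left(y \right)}}{2} - \frac{3 B^{3} \sin{\left(y \right)} \cos^{2}{\left(y \right)}}{2}
So the left-hand side equals
  \frac{3 A^{3} x^{3} y^{2}}{2} - \frac{3 A^{2} B x^{2} y^{2} \sin{\left(y \right)}}{2} + 3 A^{2} B x^{2} y \cos{\left(y \right)} - 3 A B^{2} x y \sin{\left(y \right)} \cos{\left(y \right)} + \frac{3 A B^{2} x \cos^{2}{\left(y \right)}}{2} - \frac{3 B^{3} \sin{\left(y \right)} \cos^{2}{\left(y \right)}}{2}
This must equal f(x, y) identically; expanded, f = 12 x^{3} y^{2} + 18 x^{2} y^{2} \sin{\left(y \right)} - 36 x^{2} y \cos{\left(y \right)} - 54 x y \sin{\left(y \right)} \cos{\left(y \right)} + 27 x \cos^{2}{\left(y \right)} + \frac{81 \sin{\left(y \right)} \cos^{2}{\left(y \right)}}{2}.
Matching coefficients of the independent functions:
  [x \cos^{2}{\left(y \right)}]:  \frac{3 A B^{2}}{2} = 27
  [x^{3} y^{2}]:  \frac{3 A^{3}}{2} = 12
  [\sin{\left(y \right)} \cos^{2}{\left(y \right)}]:  - \frac{3 B^{3}}{2} = \frac{81}{2}
  [x^{2} y \cos{\left(y \right)}]:  3 A^{2} B = -36
  [x^{2} y^{2} \sin{\left(y \right)}]:  - \frac{3 A^{2} B}{2} = 18
  [x y \sin{\left(y \right)} \cos{\left(y \right)}]:  - 3 A B^{2} = -54
Solving: A = 2, B = -3.
Check against the point condition:
  u(0, 0) = -3  ⟹  B = -3  ✓
Hence u(x, y) = 2 x y - 3 \cos{\left(y \right)}.

Answer: u(x, y) = 2 x y - 3 \cos{\left(y \right)}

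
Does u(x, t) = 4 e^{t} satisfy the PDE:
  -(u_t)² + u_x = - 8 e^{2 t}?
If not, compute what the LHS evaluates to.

Evaluate each term of the left-hand side for u = 4 e^{t}.
Derivatives:
  u_t = 4 e^{t}
  u_x = 0
Terms:
  -(u_t)² = - 16 e^{2 t}
  u_x = 0
Sum: LHS = - 16 e^{2 t}
Given right-hand side: - 8 e^{2 t}. Difference LHS − RHS = - 8 e^{2 t} ≠ 0, so u is not a solution.

Answer: No, the LHS evaluates to - 16 e^{2 t}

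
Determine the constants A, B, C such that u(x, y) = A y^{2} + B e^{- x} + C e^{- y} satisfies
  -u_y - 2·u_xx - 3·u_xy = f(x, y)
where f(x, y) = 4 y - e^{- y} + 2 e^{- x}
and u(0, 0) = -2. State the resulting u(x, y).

Substitute the ansatz u = A y^{2} + B e^{- x} + C e^{- y} into the left-hand side.
Derivatives of the ansatz:
  u_y = 2 A y - C e^{- y}
  u_xx = B e^{- x}
  u_xy = 0
Term by term:
  -u_y = - 2 A y + C e^{- y}
  -2·u_xx = - 2 B e^{- x}
  -3·u_xy = 0
So the left-hand side equals
  - 2 A y - 2 B e^{- x} + C e^{- y}
This must equal f(x, y) = 4 y - e^{- y} + 2 e^{- x} identically.
Matching coefficients of the independent functions:
  [y]:  - 2 A = 4
  [e^{- x}]:  - 2 B = 2
  [e^{- y}]:  C = -1
Solving: A = -2, B = -1, C = -1.
Check against the point condition:
  u(0, 0) = -2  ⟹  B + C = -2  ✓
Hence u(x, y) = - 2 y^{2} - e^{- y} - e^{- x}.

Answer: u(x, y) = - 2 y^{2} - e^{- y} - e^{- x}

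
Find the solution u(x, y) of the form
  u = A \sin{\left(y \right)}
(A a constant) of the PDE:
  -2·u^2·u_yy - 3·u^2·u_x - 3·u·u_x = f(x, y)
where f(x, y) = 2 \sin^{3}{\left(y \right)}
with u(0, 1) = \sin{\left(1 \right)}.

Answer: u(x, y) = \sin{\left(y \right)}

Derivation:
Substitute the ansatz u = A \sin{\left(y \right)} into the left-hand side.
Derivatives of the ansatz:
  u_yy = - A \sin{\left(y \right)}
  u_x = 0
Term by term:
  -2·u^2·u_yy = 2 A^{3} \sin^{3}{\left(y \right)}
  -3·u^2·u_x = 0
  -3·u·u_x = 0
So the left-hand side equals
  2 A^{3} \sin^{3}{\left(y \right)}
This must equal f(x, y) = 2 \sin^{3}{\left(y \right)} identically.
Matching coefficients of the independent functions:
  [\sin^{3}{\left(y \right)}]:  2 A^{3} = 2
Solving: A = 1.
Check against the point condition:
  u(0, 1) = \sin{\left(1 \right)}  ⟹  A \sin{\left(1 \right)} = \sin{\left(1 \right)}  ✓
Hence u(x, y) = \sin{\left(y \right)}.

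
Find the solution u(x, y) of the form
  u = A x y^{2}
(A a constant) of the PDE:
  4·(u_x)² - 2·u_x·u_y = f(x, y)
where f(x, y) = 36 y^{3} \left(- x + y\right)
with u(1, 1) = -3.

Substitute the ansatz u = A x y^{2} into the left-hand side.
Derivatives of the ansatz:
  u_x = A y^{2}
  u_y = 2 A x y
Term by term:
  4·(u_x)² = 4 A^{2} y^{4}
  -2·u_x·u_y = - 4 A^{2} x y^{3}
So the left-hand side equals
  - 4 A^{2} x y^{3} + 4 A^{2} y^{4}
This must equal f(x, y) identically; expanded, f = - 36 x y^{3} + 36 y^{4}.
Matching coefficients of the independent functions:
  [y^{4}]:  4 A^{2} = 36
  [x y^{3}]:  - 4 A^{2} = -36
These equations allow (A) = (-3) or (3).
Impose the point condition(s):
  u(1, 1) = -3  ⟹  A = -3
Only A = -3 satisfies everything.
Hence u(x, y) = - 3 x y^{2}.

Answer: u(x, y) = - 3 x y^{2}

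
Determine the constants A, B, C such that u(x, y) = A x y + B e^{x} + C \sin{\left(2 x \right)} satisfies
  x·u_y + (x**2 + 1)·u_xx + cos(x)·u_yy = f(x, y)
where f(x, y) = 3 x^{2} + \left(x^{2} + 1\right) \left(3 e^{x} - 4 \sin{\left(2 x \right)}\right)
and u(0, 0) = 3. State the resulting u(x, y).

Substitute the ansatz u = A x y + B e^{x} + C \sin{\left(2 x \right)} into the left-hand side.
Derivatives of the ansatz:
  u_y = A x
  u_xx = B e^{x} - 4 C \sin{\left(2 x \right)}
  u_yy = 0
Term by term:
  x·u_y = A x^{2}
  (x**2 + 1)·u_xx = B x^{2} e^{x} + B e^{x} - 4 C x^{2} \sin{\left(2 x \right)} - 4 C \sin{\left(2 x \right)}
  cos(x)·u_yy = 0
So the left-hand side equals
  A x^{2} + B x^{2} e^{x} + B e^{x} - 4 C x^{2} \sin{\left(2 x \right)} - 4 C \sin{\left(2 x \right)}
This must equal f(x, y) identically; expanded, f = 3 x^{2} e^{x} - 4 x^{2} \sin{\left(2 x \right)} + 3 x^{2} + 3 e^{x} - 4 \sin{\left(2 x \right)}.
Matching coefficients of the independent functions:
  [x^{2}]:  A = 3
  [x^{2} e^{x}, e^{x}]:  B = 3
  [x^{2} \sin{\left(2 x \right)}, \sin{\left(2 x \right)}]:  - 4 C = -4
Solving: A = 3, B = 3, C = 1.
Check against the point condition:
  u(0, 0) = 3  ⟹  B = 3  ✓
Hence u(x, y) = 3 x y + 3 e^{x} + \sin{\left(2 x \right)}.

Answer: u(x, y) = 3 x y + 3 e^{x} + \sin{\left(2 x \right)}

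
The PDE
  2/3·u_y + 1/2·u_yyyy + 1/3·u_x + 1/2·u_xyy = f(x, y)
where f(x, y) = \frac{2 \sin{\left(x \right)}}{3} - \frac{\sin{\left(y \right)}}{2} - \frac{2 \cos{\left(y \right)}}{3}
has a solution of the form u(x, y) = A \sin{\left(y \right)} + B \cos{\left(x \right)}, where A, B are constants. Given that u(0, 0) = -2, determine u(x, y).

Substitute the ansatz u = A \sin{\left(y \right)} + B \cos{\left(x \right)} into the left-hand side.
Derivatives of the ansatz:
  u_y = A \cos{\left(y \right)}
  u_yyyy = A \sin{\left(y \right)}
  u_x = - B \sin{\left(x \right)}
  u_xyy = 0
Term by term:
  2/3·u_y = \frac{2 A \cos{\left(y \right)}}{3}
  1/2·u_yyyy = \frac{A \sin{\left(y \right)}}{2}
  1/3·u_x = - \frac{B \sin{\left(x \right)}}{3}
  1/2·u_xyy = 0
So the left-hand side equals
  \frac{A \sin{\left(y \right)}}{2} + \frac{2 A \cos{\left(y \right)}}{3} - \frac{B \sin{\left(x \right)}}{3}
This must equal f(x, y) = \frac{2 \sin{\left(x \right)}}{3} - \frac{\sin{\left(y \right)}}{2} - \frac{2 \cos{\left(y \right)}}{3} identically.
Matching coefficients of the independent functions:
  [\sin{\left(x \right)}]:  - \frac{B}{3} = \frac{2}{3}
  [\sin{\left(y \right)}]:  \frac{A}{2} = - \frac{1}{2}
  [\cos{\left(y \right)}]:  \frac{2 A}{3} = - \frac{2}{3}
Solving: A = -1, B = -2.
Check against the point condition:
  u(0, 0) = -2  ⟹  B = -2  ✓
Hence u(x, y) = - \sin{\left(y \right)} - 2 \cos{\left(x \right)}.

Answer: u(x, y) = - \sin{\left(y \right)} - 2 \cos{\left(x \right)}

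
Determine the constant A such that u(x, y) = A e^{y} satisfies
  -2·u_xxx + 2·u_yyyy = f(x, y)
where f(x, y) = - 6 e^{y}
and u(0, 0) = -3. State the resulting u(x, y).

Substitute the ansatz u = A e^{y} into the left-hand side.
Derivatives of the ansatz:
  u_xxx = 0
  u_yyyy = A e^{y}
Term by term:
  -2·u_xxx = 0
  2·u_yyyy = 2 A e^{y}
So the left-hand side equals
  2 A e^{y}
This must equal f(x, y) = - 6 e^{y} identically.
Matching coefficients of the independent functions:
  [e^{y}]:  2 A = -6
Solving: A = -3.
Check against the point condition:
  u(0, 0) = -3  ⟹  A = -3  ✓
Hence u(x, y) = - 3 e^{y}.

Answer: u(x, y) = - 3 e^{y}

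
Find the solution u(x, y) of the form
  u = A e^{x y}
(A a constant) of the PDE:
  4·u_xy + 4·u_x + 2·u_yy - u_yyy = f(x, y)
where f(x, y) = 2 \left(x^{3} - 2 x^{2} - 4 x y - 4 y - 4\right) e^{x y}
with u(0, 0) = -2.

Substitute the ansatz u = A e^{x y} into the left-hand side.
Derivatives of the ansatz:
  u_xy = A x y e^{x y} + A e^{x y}
  u_x = A y e^{x y}
  u_yy = A x^{2} e^{x y}
  u_yyy = A x^{3} e^{x y}
Term by term:
  4·u_xy = 4 A x y e^{x y} + 4 A e^{x y}
  4·u_x = 4 A y e^{x y}
  2·u_yy = 2 A x^{2} e^{x y}
  -u_yyy = - A x^{3} e^{x y}
So the left-hand side equals
  - A x^{3} e^{x y} + 2 A x^{2} e^{x y} + 4 A x y e^{x y} + 4 A y e^{x y} + 4 A e^{x y}
This must equal f(x, y) identically; expanded, f = 2 x^{3} e^{x y} - 4 x^{2} e^{x y} - 8 x y e^{x y} - 8 y e^{x y} - 8 e^{x y}.
Matching coefficients of the independent functions:
  [x^{2} e^{x y}]:  2 A = -4
  [x^{3} e^{x y}]:  - A = 2
  [y e^{x y}, x y e^{x y}, e^{x y}]:  4 A = -8
Solving: A = -2.
Check against the point condition:
  u(0, 0) = -2  ⟹  A = -2  ✓
Hence u(x, y) = - 2 e^{x y}.

Answer: u(x, y) = - 2 e^{x y}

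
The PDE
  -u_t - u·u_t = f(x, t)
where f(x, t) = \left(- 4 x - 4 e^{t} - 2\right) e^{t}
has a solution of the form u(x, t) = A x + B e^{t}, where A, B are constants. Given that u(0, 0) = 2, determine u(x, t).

Substitute the ansatz u = A x + B e^{t} into the left-hand side.
Derivatives of the ansatz:
  u_t = B e^{t}
Term by term:
  -u_t = - B e^{t}
  -u·u_t = - A B x e^{t} - B^{2} e^{2 t}
So the left-hand side equals
  - A B x e^{t} - B^{2} e^{2 t} - B e^{t}
This must equal f(x, t) identically; expanded, f = - 4 x e^{t} - 4 e^{2 t} - 2 e^{t}.
Matching coefficients of the independent functions:
  [x e^{t}]:  - A B = -4
  [e^{t}]:  - B = -2
  [e^{2 t}]:  - B^{2} = -4
Solving: A = 2, B = 2.
Check against the point condition:
  u(0, 0) = 2  ⟹  B = 2  ✓
Hence u(x, t) = 2 x + 2 e^{t}.

Answer: u(x, t) = 2 x + 2 e^{t}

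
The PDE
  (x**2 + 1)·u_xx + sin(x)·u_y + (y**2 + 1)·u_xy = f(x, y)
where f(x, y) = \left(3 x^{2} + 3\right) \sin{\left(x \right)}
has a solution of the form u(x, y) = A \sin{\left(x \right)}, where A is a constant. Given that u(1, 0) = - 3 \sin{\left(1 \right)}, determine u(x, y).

Answer: u(x, y) = - 3 \sin{\left(x \right)}

Derivation:
Substitute the ansatz u = A \sin{\left(x \right)} into the left-hand side.
Derivatives of the ansatz:
  u_xx = - A \sin{\left(x \right)}
  u_y = 0
  u_xy = 0
Term by term:
  (x**2 + 1)·u_xx = - A x^{2} \sin{\left(x \right)} - A \sin{\left(x \right)}
  sin(x)·u_y = 0
  (y**2 + 1)·u_xy = 0
So the left-hand side equals
  - A x^{2} \sin{\left(x \right)} - A \sin{\left(x \right)}
This must equal f(x, y) identically; expanded, f = 3 x^{2} \sin{\left(x \right)} + 3 \sin{\left(x \right)}.
Matching coefficients of the independent functions:
  [x^{2} \sin{\left(x \right)}, \sin{\left(x \right)}]:  - A = 3
Solving: A = -3.
Check against the point condition:
  u(1, 0) = - 3 \sin{\left(1 \right)}  ⟹  A \sin{\left(1 \right)} = - 3 \sin{\left(1 \right)}  ✓
Hence u(x, y) = - 3 \sin{\left(x \right)}.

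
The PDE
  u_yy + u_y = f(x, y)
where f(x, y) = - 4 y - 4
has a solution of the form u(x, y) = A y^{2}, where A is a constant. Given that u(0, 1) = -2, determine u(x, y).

Substitute the ansatz u = A y^{2} into the left-hand side.
Derivatives of the ansatz:
  u_yy = 2 A
  u_y = 2 A y
Term by term:
  u_yy = 2 A
  u_y = 2 A y
So the left-hand side equals
  2 A y + 2 A
This must equal f(x, y) = - 4 y - 4 identically.
Matching coefficients of the independent functions:
  [constant term, y]:  2 A = -4
Solving: A = -2.
Check against the point condition:
  u(0, 1) = -2  ⟹  A = -2  ✓
Hence u(x, y) = - 2 y^{2}.

Answer: u(x, y) = - 2 y^{2}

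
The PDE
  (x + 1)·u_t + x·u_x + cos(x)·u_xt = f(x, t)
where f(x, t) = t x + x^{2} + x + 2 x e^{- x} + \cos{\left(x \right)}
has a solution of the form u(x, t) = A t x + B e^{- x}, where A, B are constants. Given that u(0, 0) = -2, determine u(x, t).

Answer: u(x, t) = t x - 2 e^{- x}

Derivation:
Substitute the ansatz u = A t x + B e^{- x} into the left-hand side.
Derivatives of the ansatz:
  u_t = A x
  u_x = A t - B e^{- x}
  u_xt = A
Term by term:
  (x + 1)·u_t = A x^{2} + A x
  x·u_x = A t x - B x e^{- x}
  cos(x)·u_xt = A \cos{\left(x \right)}
So the left-hand side equals
  A t x + A x^{2} + A x + A \cos{\left(x \right)} - B x e^{- x}
This must equal f(x, t) = t x + x^{2} + x + 2 x e^{- x} + \cos{\left(x \right)} identically.
Matching coefficients of the independent functions:
  [x, x^{2}, t x, \cos{\left(x \right)}]:  A = 1
  [x e^{- x}]:  - B = 2
Solving: A = 1, B = -2.
Check against the point condition:
  u(0, 0) = -2  ⟹  B = -2  ✓
Hence u(x, t) = t x - 2 e^{- x}.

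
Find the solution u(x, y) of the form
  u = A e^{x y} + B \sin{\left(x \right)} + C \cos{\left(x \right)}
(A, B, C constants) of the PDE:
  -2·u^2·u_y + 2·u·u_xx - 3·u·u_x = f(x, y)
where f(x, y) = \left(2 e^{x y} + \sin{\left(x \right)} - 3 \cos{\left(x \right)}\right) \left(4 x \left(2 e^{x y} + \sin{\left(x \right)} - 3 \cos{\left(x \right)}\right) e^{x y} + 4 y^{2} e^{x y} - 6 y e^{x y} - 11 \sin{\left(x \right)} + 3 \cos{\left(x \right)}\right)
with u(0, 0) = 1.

Substitute the ansatz u = A e^{x y} + B \sin{\left(x \right)} + C \cos{\left(x \right)} into the left-hand side.
Derivatives of the ansatz:
  u_y = A x e^{x y}
  u_xx = A y^{2} e^{x y} - B \sin{\left(x \right)} - C \cos{\left(x \right)}
  u_x = A y e^{x y} + B \cos{\left(x \right)} - C \sin{\left(x \right)}
Term by term:
  -2·u^2·u_y = - 2 A^{3} x e^{3 x y} - 4 A^{2} B x e^{2 x y} \sin{\left(x \right)} - 4 A^{2} C x e^{2 x y} \cos{\left(x \right)} - 2 A B^{2} x e^{x y} \sin^{2}{\left(x \right)} - 4 A B C x e^{x y} \sin{\left(x \right)} \cos{\left(x \right)} - 2 A C^{2} x e^{x y} \cos^{2}{\left(x \right)}
  2·u·u_xx = 2 A^{2} y^{2} e^{2 x y} + 2 A B y^{2} e^{x y} \sin{\left(x \right)} - 2 A B e^{x y} \sin{\left(x \right)} + 2 A C y^{2} e^{x y} \cos{\left(x \right)} - 2 A C e^{x y} \cos{\left(x \right)} - 2 B^{2} \sin^{2}{\left(x \right)} - 4 B C \sin{\left(x \right)} \cos{\left(x \right)} - 2 C^{2} \cos^{2}{\left(x \right)}
  -3·u·u_x = - 3 A^{2} y e^{2 x y} - 3 A B y e^{x y} \sin{\left(x \right)} - 3 A B e^{x y} \cos{\left(x \right)} - 3 A C y e^{x y} \cos{\left(x \right)} + 3 A C e^{x y} \sin{\left(x \right)} - 3 B^{2} \sin{\left(x \right)} \cos{\left(x \right)} + 3 B C \sin^{2}{\left(x \right)} - 3 B C \cos^{2}{\left(x \right)} + 3 C^{2} \sin{\left(x \right)} \cos{\left(x \right)}
So the left-hand side equals
  - 2 A^{3} x e^{3 x y} - 4 A^{2} B x e^{2 x y} \sin{\left(x \right)} - 4 A^{2} C x e^{2 x y} \cos{\left(x \right)} + 2 A^{2} y^{2} e^{2 x y} - 3 A^{2} y e^{2 x y} - 2 A B^{2} x e^{x y} \sin^{2}{\left(x \right)} - 4 A B C x e^{x y} \sin{\left(x \right)} \cos{\left(x \right)} + 2 A B y^{2} e^{x y} \sin{\left(x \right)} - 3 A B y e^{x y} \sin{\left(x \right)} - 2 A B e^{x y} \sin{\left(x \right)} - 3 A B e^{x y} \cos{\left(x \right)} - 2 A C^{2} x e^{x y} \cos^{2}{\left(x \right)} + 2 A C y^{2} e^{x y} \cos{\left(x \right)} - 3 A C y e^{x y} \cos{\left(x \right)} + 3 A C e^{x y} \sin{\left(x \right)} - 2 A C e^{x y} \cos{\left(x \right)} - 2 B^{2} \sin^{2}{\left(x \right)} - 3 B^{2} \sin{\left(x \right)} \cos{\left(x \right)} + 3 B C \sin^{2}{\left(x \right)} - 4 B C \sin{\left(x \right)} \cos{\left(x \right)} - 3 B C \cos^{2}{\left(x \right)} + 3 C^{2} \sin{\left(x \right)} \cos{\left(x \right)} - 2 C^{2} \cos^{2}{\left(x \right)}
This must equal f(x, y) identically; expanded, f = 16 x e^{3 x y} + 16 x e^{2 x y} \sin{\left(x \right)} - 48 x e^{2 x y} \cos{\left(x \right)} + 4 x e^{x y} \sin^{2}{\left(x \right)} - 24 x e^{x y} \sin{\left(x \right)} \cos{\left(x \right)} + 36 x e^{x y} \cos^{2}{\left(x \right)} + 8 y^{2} e^{2 x y} + 4 y^{2} e^{x y} \sin{\left(x \right)} - 12 y^{2} e^{x y} \cos{\left(x \right)} - 12 y e^{2 x y} - 6 y e^{x y} \sin{\left(x \right)} + 18 y e^{x y} \cos{\left(x \right)} - 22 e^{x y} \sin{\left(x \right)} + 6 e^{x y} \cos{\left(x \right)} - 11 \sin^{2}{\left(x \right)} + 36 \sin{\left(x \right)} \cos{\left(x \right)} - 9 \cos^{2}{\left(x \right)}.
Matching coefficients of the independent functions:
(each divided by its leading coefficient; functions giving the same equation are listed together)
  [x e^{3 x y}]:  A^{3} + 8 = 0
  [y e^{2 x y}, y^{2} e^{2 x y}]:  A^{2} - 4 = 0
  [e^{x y} \sin{\left(x \right)}]:  A B - \frac{3 A C}{2} - 11 = 0
  [e^{x y} \cos{\left(x \right)}]:  A B + \frac{2 A C}{3} + 2 = 0
  [\sin{\left(x \right)} \cos{\left(x \right)}]:  B^{2} + \frac{4 B C}{3} - C^{2} + 12 = 0
  [x e^{x y} \sin^{2}{\left(x \right)}]:  A B^{2} + 2 = 0
  [x e^{x y} \cos^{2}{\left(x \right)}]:  A C^{2} + 18 = 0
  [x e^{2 x y} \sin{\left(x \right)}]:  A^{2} B + 4 = 0
  [x e^{2 x y} \cos{\left(x \right)}]:  A^{2} C - 12 = 0
  [y e^{x y} \sin{\left(x \right)}, y^{2} e^{x y} \sin{\left(x \right)}]:  A B - 2 = 0
  [y e^{x y} \cos{\left(x \right)}, y^{2} e^{x y} \cos{\left(x \right)}]:  A C + 6 = 0
  [x e^{x y} \sin{\left(x \right)} \cos{\left(x \right)}]:  A B C - 6 = 0
  [\sin^{2}{\left(x \right)}]:  B^{2} - \frac{3 B C}{2} - \frac{11}{2} = 0
  [\cos^{2}{\left(x \right)}]:  B C + \frac{2 C^{2}}{3} - 3 = 0
Solving: A = -2, B = -1, C = 3.
Check against the point condition:
  u(0, 0) = 1  ⟹  A + C = 1  ✓
Hence u(x, y) = - 2 e^{x y} - \sin{\left(x \right)} + 3 \cos{\left(x \right)}.

Answer: u(x, y) = - 2 e^{x y} - \sin{\left(x \right)} + 3 \cos{\left(x \right)}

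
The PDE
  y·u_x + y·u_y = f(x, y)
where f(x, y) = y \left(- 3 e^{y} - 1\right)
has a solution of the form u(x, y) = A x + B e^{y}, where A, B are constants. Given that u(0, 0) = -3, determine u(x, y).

Answer: u(x, y) = - x - 3 e^{y}

Derivation:
Substitute the ansatz u = A x + B e^{y} into the left-hand side.
Derivatives of the ansatz:
  u_x = A
  u_y = B e^{y}
Term by term:
  y·u_x = A y
  y·u_y = B y e^{y}
So the left-hand side equals
  A y + B y e^{y}
This must equal f(x, y) identically; expanded, f = - 3 y e^{y} - y.
Matching coefficients of the independent functions:
  [y]:  A = -1
  [y e^{y}]:  B = -3
Solving: A = -1, B = -3.
Check against the point condition:
  u(0, 0) = -3  ⟹  B = -3  ✓
Hence u(x, y) = - x - 3 e^{y}.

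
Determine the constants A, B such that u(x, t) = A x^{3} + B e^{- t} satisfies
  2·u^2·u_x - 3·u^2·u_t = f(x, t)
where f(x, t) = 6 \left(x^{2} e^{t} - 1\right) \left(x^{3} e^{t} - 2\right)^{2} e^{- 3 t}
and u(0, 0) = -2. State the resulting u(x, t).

Substitute the ansatz u = A x^{3} + B e^{- t} into the left-hand side.
Derivatives of the ansatz:
  u_x = 3 A x^{2}
  u_t = - B e^{- t}
Term by term:
  2·u^2·u_x = 6 A^{3} x^{8} + 12 A^{2} B x^{5} e^{- t} + 6 A B^{2} x^{2} e^{- 2 t}
  -3·u^2·u_t = 3 A^{2} B x^{6} e^{- t} + 6 A B^{2} x^{3} e^{- 2 t} + 3 B^{3} e^{- 3 t}
So the left-hand side equals
  6 A^{3} x^{8} + 3 A^{2} B x^{6} e^{- t} + 12 A^{2} B x^{5} e^{- t} + 6 A B^{2} x^{3} e^{- 2 t} + 6 A B^{2} x^{2} e^{- 2 t} + 3 B^{3} e^{- 3 t}
This must equal f(x, t) identically; expanded, f = 6 x^{8} - 6 x^{6} e^{- t} - 24 x^{5} e^{- t} + 24 x^{3} e^{- 2 t} + 24 x^{2} e^{- 2 t} - 24 e^{- 3 t}.
Matching coefficients of the independent functions:
  [x^{8}]:  6 A^{3} = 6
  [x^{2} e^{- 2 t}, x^{3} e^{- 2 t}]:  6 A B^{2} = 24
  [x^{5} e^{- t}]:  12 A^{2} B = -24
  [x^{6} e^{- t}]:  3 A^{2} B = -6
  [e^{- 3 t}]:  3 B^{3} = -24
Solving: A = 1, B = -2.
Check against the point condition:
  u(0, 0) = -2  ⟹  B = -2  ✓
Hence u(x, t) = x^{3} - 2 e^{- t}.

Answer: u(x, t) = x^{3} - 2 e^{- t}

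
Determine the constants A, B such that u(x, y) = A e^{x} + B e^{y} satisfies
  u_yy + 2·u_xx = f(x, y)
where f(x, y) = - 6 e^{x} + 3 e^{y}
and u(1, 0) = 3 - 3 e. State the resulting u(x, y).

Substitute the ansatz u = A e^{x} + B e^{y} into the left-hand side.
Derivatives of the ansatz:
  u_yy = B e^{y}
  u_xx = A e^{x}
Term by term:
  u_yy = B e^{y}
  2·u_xx = 2 A e^{x}
So the left-hand side equals
  2 A e^{x} + B e^{y}
This must equal f(x, y) = - 6 e^{x} + 3 e^{y} identically.
Matching coefficients of the independent functions:
  [e^{x}]:  2 A = -6
  [e^{y}]:  B = 3
Solving: A = -3, B = 3.
Check against the point condition:
  u(1, 0) = 3 - 3 e  ⟹  e A + B = 3 - 3 e  ✓
Hence u(x, y) = - 3 e^{x} + 3 e^{y}.

Answer: u(x, y) = - 3 e^{x} + 3 e^{y}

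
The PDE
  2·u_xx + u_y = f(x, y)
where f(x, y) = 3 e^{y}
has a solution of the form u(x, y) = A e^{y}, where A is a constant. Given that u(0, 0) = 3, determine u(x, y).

Substitute the ansatz u = A e^{y} into the left-hand side.
Derivatives of the ansatz:
  u_xx = 0
  u_y = A e^{y}
Term by term:
  2·u_xx = 0
  u_y = A e^{y}
So the left-hand side equals
  A e^{y}
This must equal f(x, y) = 3 e^{y} identically.
Matching coefficients of the independent functions:
  [e^{y}]:  A = 3
Solving: A = 3.
Check against the point condition:
  u(0, 0) = 3  ⟹  A = 3  ✓
Hence u(x, y) = 3 e^{y}.

Answer: u(x, y) = 3 e^{y}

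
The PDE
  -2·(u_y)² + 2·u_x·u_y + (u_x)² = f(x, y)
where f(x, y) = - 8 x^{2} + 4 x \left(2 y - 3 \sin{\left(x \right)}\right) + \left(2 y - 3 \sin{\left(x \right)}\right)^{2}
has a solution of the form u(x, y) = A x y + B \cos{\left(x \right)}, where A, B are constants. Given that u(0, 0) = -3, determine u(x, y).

Answer: u(x, y) = - 2 x y - 3 \cos{\left(x \right)}

Derivation:
Substitute the ansatz u = A x y + B \cos{\left(x \right)} into the left-hand side.
Derivatives of the ansatz:
  u_y = A x
  u_x = A y - B \sin{\left(x \right)}
Term by term:
  -2·(u_y)² = - 2 A^{2} x^{2}
  2·u_x·u_y = 2 A^{2} x y - 2 A B x \sin{\left(x \right)}
  (u_x)² = A^{2} y^{2} - 2 A B y \sin{\left(x \right)} + B^{2} \sin^{2}{\left(x \right)}
So the left-hand side equals
  - 2 A^{2} x^{2} + 2 A^{2} x y + A^{2} y^{2} - 2 A B x \sin{\left(x \right)} - 2 A B y \sin{\left(x \right)} + B^{2} \sin^{2}{\left(x \right)}
This must equal f(x, y) identically; expanded, f = - 8 x^{2} + 8 x y - 12 x \sin{\left(x \right)} + 4 y^{2} - 12 y \sin{\left(x \right)} + 9 \sin^{2}{\left(x \right)}.
Matching coefficients of the independent functions:
  [x^{2}]:  - 2 A^{2} = -8
  [y^{2}]:  A^{2} = 4
  [x y]:  2 A^{2} = 8
  [x \sin{\left(x \right)}, y \sin{\left(x \right)}]:  - 2 A B = -12
  [\sin^{2}{\left(x \right)}]:  B^{2} = 9
These equations allow (A, B) = (-2, -3) or (2, 3).
Impose the point condition(s):
  u(0, 0) = -3  ⟹  B = -3
Only A = -2, B = -3 satisfies everything.
Hence u(x, y) = - 2 x y - 3 \cos{\left(x \right)}.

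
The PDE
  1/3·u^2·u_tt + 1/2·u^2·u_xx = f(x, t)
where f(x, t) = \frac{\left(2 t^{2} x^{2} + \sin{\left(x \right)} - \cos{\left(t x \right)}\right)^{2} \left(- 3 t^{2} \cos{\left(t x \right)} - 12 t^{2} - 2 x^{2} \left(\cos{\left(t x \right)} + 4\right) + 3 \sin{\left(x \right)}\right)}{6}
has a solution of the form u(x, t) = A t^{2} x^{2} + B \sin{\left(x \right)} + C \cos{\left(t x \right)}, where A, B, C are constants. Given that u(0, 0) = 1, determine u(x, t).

Substitute the ansatz u = A t^{2} x^{2} + B \sin{\left(x \right)} + C \cos{\left(t x \right)} into the left-hand side.
Derivatives of the ansatz:
  u_tt = 2 A x^{2} - C x^{2} \cos{\left(t x \right)}
  u_xx = 2 A t^{2} - B \sin{\left(x \right)} - C t^{2} \cos{\left(t x \right)}
Term by term:
  1/3·u^2·u_tt = \frac{2 A^{3} t^{4} x^{6}}{3} + \frac{4 A^{2} B t^{2} x^{4} \sin{\left(x \right)}}{3} - \frac{A^{2} C t^{4} x^{6} \cos{\left(t x \right)}}{3} + \frac{4 A^{2} C t^{2} x^{4} \cos{\left(t x \right)}}{3} + \frac{2 A B^{2} x^{2} \sin^{2}{\left(x \right)}}{3} - \frac{2 A B C t^{2} x^{4} \sin{\left(x \right)} \cos{\left(t x \right)}}{3} + \frac{4 A B C x^{2} \sin{\left(x \right)} \cos{\left(t x \right)}}{3} - \frac{2 A C^{2} t^{2} x^{4} \cos^{2}{\left(t x \right)}}{3} + \frac{2 A C^{2} x^{2} \cos^{2}{\left(t x \right)}}{3} - \frac{B^{2} C x^{2} \sin^{2}{\left(x \right)} \cos{\left(t x \right)}}{3} - \frac{2 B C^{2} x^{2} \sin{\left(x \right)} \cos^{2}{\left(t x \right)}}{3} - \frac{C^{3} x^{2} \cos^{3}{\left(t x \right)}}{3}
  1/2·u^2·u_xx = A^{3} t^{6} x^{4} - \frac{A^{2} B t^{4} x^{4} \sin{\left(x \right)}}{2} + 2 A^{2} B t^{4} x^{2} \sin{\left(x \right)} - \frac{A^{2} C t^{6} x^{4} \cos{\left(t x \right)}}{2} + 2 A^{2} C t^{4} x^{2} \cos{\left(t x \right)} - A B^{2} t^{2} x^{2} \sin^{2}{\left(x \right)} + A B^{2} t^{2} \sin^{2}{\left(x \right)} - A B C t^{4} x^{2} \sin{\left(x \right)} \cos{\left(t x \right)} - A B C t^{2} x^{2} \sin{\left(x \right)} \cos{\left(t x \right)} + 2 A B C t^{2} \sin{\left(x \right)} \cos{\left(t x \right)} - A C^{2} t^{4} x^{2} \cos^{2}{\left(t x \right)} + A C^{2} t^{2} \cos^{2}{\left(t x \right)} - \frac{B^{3} \sin^{3}{\left(x \right)}}{2} - \frac{B^{2} C t^{2} \sin^{2}{\left(x \right)} \cos{\left(t x \right)}}{2} - B^{2} C \sin^{2}{\left(x \right)} \cos{\left(t x \right)} - B C^{2} t^{2} \sin{\left(x \right)} \cos^{2}{\left(t x \right)} - \frac{B C^{2} \sin{\left(x \right)} \cos^{2}{\left(t x \right)}}{2} - \frac{C^{3} t^{2} \cos^{3}{\left(t x \right)}}{2}
Sum these and collect like terms in the independent variables.
This must equal f(x, t) identically; expanded, f = - 2 t^{6} x^{4} \cos{\left(t x \right)} - 8 t^{6} x^{4} - \frac{4 t^{4} x^{6} \cos{\left(t x \right)}}{3} - \frac{16 t^{4} x^{6}}{3} + 2 t^{4} x^{4} \sin{\left(x \right)} - 2 t^{4} x^{2} \sin{\left(x \right)} \cos{\left(t x \right)} - 8 t^{4} x^{2} \sin{\left(x \right)} + 2 t^{4} x^{2} \cos^{2}{\left(t x \right)} + 8 t^{4} x^{2} \cos{\left(t x \right)} - \frac{4 t^{2} x^{4} \sin{\left(x \right)} \cos{\left(t x \right)}}{3} - \frac{16 t^{2} x^{4} \sin{\left(x \right)}}{3} + \frac{4 t^{2} x^{4} \cos^{2}{\left(t x \right)}}{3} + \frac{16 t^{2} x^{4} \cos{\left(t x \right)}}{3} + 2 t^{2} x^{2} \sin^{2}{\left(x \right)} - 2 t^{2} x^{2} \sin{\left(x \right)} \cos{\left(t x \right)} - \frac{t^{2} \sin^{2}{\left(x \right)} \cos{\left(t x \right)}}{2} - 2 t^{2} \sin^{2}{\left(x \right)} + t^{2} \sin{\left(x \right)} \cos^{2}{\left(t x \right)} + 4 t^{2} \sin{\left(x \right)} \cos{\left(t x \right)} - \frac{t^{2} \cos^{3}{\left(t x \right)}}{2} - 2 t^{2} \cos^{2}{\left(t x \right)} - \frac{x^{2} \sin^{2}{\left(x \right)} \cos{\left(t x \right)}}{3} - \frac{4 x^{2} \sin^{2}{\left(x \right)}}{3} + \frac{2 x^{2} \sin{\left(x \right)} \cos^{2}{\left(t x \right)}}{3} + \frac{8 x^{2} \sin{\left(x \right)} \cos{\left(t x \right)}}{3} - \frac{x^{2} \cos^{3}{\left(t x \right)}}{3} - \frac{4 x^{2} \cos^{2}{\left(t x \right)}}{3} + \frac{\sin^{3}{\left(x \right)}}{2} - \sin^{2}{\left(x \right)} \cos{\left(t x \right)} + \frac{\sin{\left(x \right)} \cos^{2}{\left(t x \right)}}{2}.
Matching coefficients of the independent functions:
(each divided by its leading coefficient; functions giving the same equation are listed together)
  [t^{2} \sin^{2}{\left(x \right)}, x^{2} \sin^{2}{\left(x \right)}, t^{2} x^{2} \sin^{2}{\left(x \right)}]:  A B^{2} + 2 = 0
  [t^{2} \cos^{2}{\left(t x \right)}, x^{2} \cos^{2}{\left(t x \right)}, t^{2} x^{4} \cos^{2}{\left(t x \right)}, …]:  A C^{2} + 2 = 0
  [t^{2} \cos^{3}{\left(t x \right)}, x^{2} \cos^{3}{\left(t x \right)}]:  C^{3} - 1 = 0
  [t^{4} x^{6}, t^{6} x^{4}]:  A^{3} + 8 = 0
  [\sin{\left(x \right)} \cos^{2}{\left(t x \right)}, t^{2} \sin{\left(x \right)} \cos^{2}{\left(t x \right)}, x^{2} \sin{\left(x \right)} \cos^{2}{\left(t x \right)}]:  B C^{2} + 1 = 0
  [\sin^{2}{\left(x \right)} \cos{\left(t x \right)}, t^{2} \sin^{2}{\left(x \right)} \cos{\left(t x \right)}, x^{2} \sin^{2}{\left(x \right)} \cos{\left(t x \right)}]:  B^{2} C - 1 = 0
  [t^{2} x^{4} \sin{\left(x \right)}, t^{4} x^{2} \sin{\left(x \right)}, t^{4} x^{4} \sin{\left(x \right)}]:  A^{2} B + 4 = 0
  [t^{2} x^{4} \cos{\left(t x \right)}, t^{4} x^{2} \cos{\left(t x \right)}, t^{4} x^{6} \cos{\left(t x \right)}, …]:  A^{2} C - 4 = 0
  [t^{2} \sin{\left(x \right)} \cos{\left(t x \right)}, x^{2} \sin{\left(x \right)} \cos{\left(t x \right)}, t^{2} x^{2} \sin{\left(x \right)} \cos{\left(t x \right)}, …]:  A B C - 2 = 0
  [\sin^{3}{\left(x \right)}]:  B^{3} + 1 = 0
These equations do not fix every constant; impose the point condition(s):
  u(0, 0) = 1  ⟹  C = 1
Solving the combined system: A = -2, B = -1, C = 1.
Hence u(x, t) = - 2 t^{2} x^{2} - \sin{\left(x \right)} + \cos{\left(t x \right)}.

Answer: u(x, t) = - 2 t^{2} x^{2} - \sin{\left(x \right)} + \cos{\left(t x \right)}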